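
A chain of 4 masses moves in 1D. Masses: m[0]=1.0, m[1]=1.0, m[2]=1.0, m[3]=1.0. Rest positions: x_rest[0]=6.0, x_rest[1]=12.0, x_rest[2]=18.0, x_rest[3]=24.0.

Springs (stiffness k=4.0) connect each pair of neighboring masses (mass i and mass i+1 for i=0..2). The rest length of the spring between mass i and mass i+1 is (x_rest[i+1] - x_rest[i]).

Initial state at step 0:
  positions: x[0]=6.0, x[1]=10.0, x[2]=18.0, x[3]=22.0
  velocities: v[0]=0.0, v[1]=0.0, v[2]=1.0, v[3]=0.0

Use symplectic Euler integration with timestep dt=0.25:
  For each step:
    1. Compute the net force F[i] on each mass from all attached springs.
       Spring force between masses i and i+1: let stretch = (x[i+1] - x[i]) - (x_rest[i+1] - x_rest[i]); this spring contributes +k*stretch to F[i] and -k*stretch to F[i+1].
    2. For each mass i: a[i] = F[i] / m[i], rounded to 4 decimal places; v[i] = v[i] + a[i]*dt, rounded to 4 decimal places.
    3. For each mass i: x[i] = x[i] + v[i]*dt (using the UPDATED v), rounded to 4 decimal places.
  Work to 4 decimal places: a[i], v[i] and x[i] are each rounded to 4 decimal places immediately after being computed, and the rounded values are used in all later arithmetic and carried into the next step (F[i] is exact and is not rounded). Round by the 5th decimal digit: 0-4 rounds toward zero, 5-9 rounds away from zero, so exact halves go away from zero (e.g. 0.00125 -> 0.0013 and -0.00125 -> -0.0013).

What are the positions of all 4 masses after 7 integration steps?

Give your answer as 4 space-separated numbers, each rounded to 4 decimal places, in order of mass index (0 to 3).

Answer: 5.3473 10.2429 18.4544 23.7056

Derivation:
Step 0: x=[6.0000 10.0000 18.0000 22.0000] v=[0.0000 0.0000 1.0000 0.0000]
Step 1: x=[5.5000 11.0000 17.2500 22.5000] v=[-2.0000 4.0000 -3.0000 2.0000]
Step 2: x=[4.8750 12.1875 16.2500 23.1875] v=[-2.5000 4.7500 -4.0000 2.7500]
Step 3: x=[4.5781 12.5625 15.9688 23.6406] v=[-1.1875 1.5000 -1.1250 1.8125]
Step 4: x=[4.7773 11.7930 16.7539 23.6758] v=[0.7969 -3.0781 3.1405 0.1407]
Step 5: x=[5.2305 10.5098 18.0293 23.4805] v=[1.8126 -5.1329 5.1015 -0.7812]
Step 6: x=[5.5035 9.7866 18.7876 23.4224] v=[1.0919 -2.8927 3.0332 -0.2324]
Step 7: x=[5.3473 10.2429 18.4544 23.7056] v=[-0.6250 1.8252 -1.3330 1.1328]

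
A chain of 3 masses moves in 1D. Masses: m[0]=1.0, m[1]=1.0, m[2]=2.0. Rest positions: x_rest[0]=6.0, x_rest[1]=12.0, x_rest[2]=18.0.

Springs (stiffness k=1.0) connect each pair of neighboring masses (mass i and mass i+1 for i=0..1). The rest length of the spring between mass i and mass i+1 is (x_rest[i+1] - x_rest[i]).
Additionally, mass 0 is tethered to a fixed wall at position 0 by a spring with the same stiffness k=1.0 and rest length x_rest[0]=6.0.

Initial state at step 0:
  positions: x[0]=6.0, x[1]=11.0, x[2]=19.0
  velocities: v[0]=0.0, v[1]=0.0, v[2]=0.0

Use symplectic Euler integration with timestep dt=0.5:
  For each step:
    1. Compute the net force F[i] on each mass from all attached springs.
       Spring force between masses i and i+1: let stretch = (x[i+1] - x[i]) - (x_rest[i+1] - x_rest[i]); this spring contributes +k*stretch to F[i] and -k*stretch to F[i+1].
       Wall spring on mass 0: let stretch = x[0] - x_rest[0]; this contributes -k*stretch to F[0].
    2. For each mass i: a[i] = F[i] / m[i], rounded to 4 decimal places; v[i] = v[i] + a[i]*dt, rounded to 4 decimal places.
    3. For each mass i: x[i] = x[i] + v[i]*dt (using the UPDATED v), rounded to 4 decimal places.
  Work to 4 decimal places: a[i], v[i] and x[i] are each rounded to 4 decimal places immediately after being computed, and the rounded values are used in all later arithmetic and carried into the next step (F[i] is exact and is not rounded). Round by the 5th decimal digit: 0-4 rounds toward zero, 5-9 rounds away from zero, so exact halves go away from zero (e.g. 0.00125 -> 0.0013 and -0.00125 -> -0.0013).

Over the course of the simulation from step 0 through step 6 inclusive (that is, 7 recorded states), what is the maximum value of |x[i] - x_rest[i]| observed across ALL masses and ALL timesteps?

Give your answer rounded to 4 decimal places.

Step 0: x=[6.0000 11.0000 19.0000] v=[0.0000 0.0000 0.0000]
Step 1: x=[5.7500 11.7500 18.7500] v=[-0.5000 1.5000 -0.5000]
Step 2: x=[5.5625 12.7500 18.3750] v=[-0.3750 2.0000 -0.7500]
Step 3: x=[5.7813 13.3594 18.0469] v=[0.4375 1.2188 -0.6563]
Step 4: x=[6.4493 13.2462 17.8828] v=[1.3359 -0.2265 -0.3282]
Step 5: x=[7.2042 12.5929 17.8892] v=[1.5097 -1.3067 0.0127]
Step 6: x=[7.5052 11.9165 17.9836] v=[0.6020 -1.3529 0.1887]
Max displacement = 1.5052

Answer: 1.5052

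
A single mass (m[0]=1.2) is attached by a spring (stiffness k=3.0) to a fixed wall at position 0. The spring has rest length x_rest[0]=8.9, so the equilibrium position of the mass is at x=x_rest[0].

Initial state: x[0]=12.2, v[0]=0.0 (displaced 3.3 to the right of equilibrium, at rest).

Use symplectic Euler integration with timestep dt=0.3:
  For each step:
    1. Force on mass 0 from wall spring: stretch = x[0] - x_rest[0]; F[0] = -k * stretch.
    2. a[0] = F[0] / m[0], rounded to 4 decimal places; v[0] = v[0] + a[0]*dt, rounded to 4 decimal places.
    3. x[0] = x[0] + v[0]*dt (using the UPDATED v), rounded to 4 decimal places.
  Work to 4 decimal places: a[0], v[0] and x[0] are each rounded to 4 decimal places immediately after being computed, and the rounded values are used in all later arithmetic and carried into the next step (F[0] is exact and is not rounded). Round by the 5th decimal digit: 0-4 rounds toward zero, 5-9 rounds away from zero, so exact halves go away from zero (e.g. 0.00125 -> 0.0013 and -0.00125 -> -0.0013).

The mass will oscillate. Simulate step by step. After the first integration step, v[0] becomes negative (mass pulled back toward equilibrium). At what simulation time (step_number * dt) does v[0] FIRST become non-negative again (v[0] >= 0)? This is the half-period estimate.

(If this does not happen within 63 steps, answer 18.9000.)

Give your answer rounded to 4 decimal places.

Step 0: x=[12.2000] v=[0.0000]
Step 1: x=[11.4575] v=[-2.4750]
Step 2: x=[10.1396] v=[-4.3931]
Step 3: x=[8.5428] v=[-5.3228]
Step 4: x=[7.0263] v=[-5.0549]
Step 5: x=[5.9314] v=[-3.6496]
Step 6: x=[5.5044] v=[-1.4232]
Step 7: x=[5.8415] v=[1.1235]
First v>=0 after going negative at step 7, time=2.1000

Answer: 2.1000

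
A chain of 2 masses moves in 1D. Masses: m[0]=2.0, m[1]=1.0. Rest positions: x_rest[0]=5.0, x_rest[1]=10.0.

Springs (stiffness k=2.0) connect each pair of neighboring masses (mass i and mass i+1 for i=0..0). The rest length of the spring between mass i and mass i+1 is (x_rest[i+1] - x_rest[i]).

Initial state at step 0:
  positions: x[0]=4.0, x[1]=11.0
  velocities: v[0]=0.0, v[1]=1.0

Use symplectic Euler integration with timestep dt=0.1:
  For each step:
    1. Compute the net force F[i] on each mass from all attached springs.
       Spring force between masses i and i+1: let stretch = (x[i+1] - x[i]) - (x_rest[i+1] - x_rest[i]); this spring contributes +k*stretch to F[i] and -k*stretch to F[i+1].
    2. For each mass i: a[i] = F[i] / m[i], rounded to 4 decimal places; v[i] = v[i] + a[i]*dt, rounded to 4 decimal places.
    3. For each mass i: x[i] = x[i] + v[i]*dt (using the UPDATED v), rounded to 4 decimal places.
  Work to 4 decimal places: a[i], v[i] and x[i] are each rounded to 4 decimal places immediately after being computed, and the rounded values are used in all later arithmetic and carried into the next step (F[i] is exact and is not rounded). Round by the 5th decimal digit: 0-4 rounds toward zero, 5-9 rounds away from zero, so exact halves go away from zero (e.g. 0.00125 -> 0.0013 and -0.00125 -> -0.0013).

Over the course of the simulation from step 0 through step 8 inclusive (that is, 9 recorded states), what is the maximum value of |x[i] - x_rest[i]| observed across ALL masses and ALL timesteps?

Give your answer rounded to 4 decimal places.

Answer: 1.0792

Derivation:
Step 0: x=[4.0000 11.0000] v=[0.0000 1.0000]
Step 1: x=[4.0200 11.0600] v=[0.2000 0.6000]
Step 2: x=[4.0604 11.0792] v=[0.4040 0.1920]
Step 3: x=[4.1210 11.0580] v=[0.6059 -0.2118]
Step 4: x=[4.2010 10.9981] v=[0.7996 -0.5992]
Step 5: x=[4.2989 10.9022] v=[0.9793 -0.9586]
Step 6: x=[4.4129 10.7743] v=[1.1396 -1.2793]
Step 7: x=[4.5405 10.6191] v=[1.2757 -1.5516]
Step 8: x=[4.6789 10.4424] v=[1.3836 -1.7673]
Max displacement = 1.0792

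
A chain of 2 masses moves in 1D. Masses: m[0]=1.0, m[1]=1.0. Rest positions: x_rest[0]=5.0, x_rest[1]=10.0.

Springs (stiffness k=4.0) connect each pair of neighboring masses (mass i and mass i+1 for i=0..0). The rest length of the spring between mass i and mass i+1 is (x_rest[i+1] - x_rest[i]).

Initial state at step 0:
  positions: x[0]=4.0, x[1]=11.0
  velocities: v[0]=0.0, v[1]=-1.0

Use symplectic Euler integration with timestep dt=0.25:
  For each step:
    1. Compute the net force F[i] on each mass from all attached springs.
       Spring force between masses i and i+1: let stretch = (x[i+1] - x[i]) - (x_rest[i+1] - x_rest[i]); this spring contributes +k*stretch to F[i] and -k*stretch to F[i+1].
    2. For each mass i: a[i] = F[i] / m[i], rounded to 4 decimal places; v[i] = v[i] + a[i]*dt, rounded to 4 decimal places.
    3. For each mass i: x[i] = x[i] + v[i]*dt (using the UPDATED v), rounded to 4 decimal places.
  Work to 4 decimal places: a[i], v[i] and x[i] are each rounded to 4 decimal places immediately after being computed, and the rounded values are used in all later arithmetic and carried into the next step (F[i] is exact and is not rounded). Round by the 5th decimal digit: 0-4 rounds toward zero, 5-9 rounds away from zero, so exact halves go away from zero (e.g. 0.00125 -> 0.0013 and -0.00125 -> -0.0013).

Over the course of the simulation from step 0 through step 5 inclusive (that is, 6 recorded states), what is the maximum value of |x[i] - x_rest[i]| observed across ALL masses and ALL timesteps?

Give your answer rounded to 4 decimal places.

Step 0: x=[4.0000 11.0000] v=[0.0000 -1.0000]
Step 1: x=[4.5000 10.2500] v=[2.0000 -3.0000]
Step 2: x=[5.1875 9.3125] v=[2.7500 -3.7500]
Step 3: x=[5.6563 8.5938] v=[1.8750 -2.8750]
Step 4: x=[5.6094 8.3907] v=[-0.1875 -0.8125]
Step 5: x=[5.0079 8.7423] v=[-2.4062 1.4062]
Max displacement = 1.6093

Answer: 1.6093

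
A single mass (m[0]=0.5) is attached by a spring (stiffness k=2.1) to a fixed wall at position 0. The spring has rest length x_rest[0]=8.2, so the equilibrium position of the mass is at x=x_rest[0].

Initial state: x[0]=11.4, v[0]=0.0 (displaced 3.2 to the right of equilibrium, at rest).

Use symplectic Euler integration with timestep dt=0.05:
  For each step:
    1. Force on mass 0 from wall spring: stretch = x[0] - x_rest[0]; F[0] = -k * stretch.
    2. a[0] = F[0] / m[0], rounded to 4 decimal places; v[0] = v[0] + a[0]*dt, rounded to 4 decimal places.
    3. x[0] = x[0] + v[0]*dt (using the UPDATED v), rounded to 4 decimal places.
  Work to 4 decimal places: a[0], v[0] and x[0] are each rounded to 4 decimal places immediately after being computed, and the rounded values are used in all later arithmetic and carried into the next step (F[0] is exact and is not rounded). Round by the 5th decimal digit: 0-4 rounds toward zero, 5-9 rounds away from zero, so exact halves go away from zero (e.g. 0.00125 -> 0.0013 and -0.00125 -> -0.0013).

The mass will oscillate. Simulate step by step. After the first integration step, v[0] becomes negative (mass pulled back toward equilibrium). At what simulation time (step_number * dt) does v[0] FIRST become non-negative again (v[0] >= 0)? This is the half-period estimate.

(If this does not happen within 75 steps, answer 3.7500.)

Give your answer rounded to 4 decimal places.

Answer: 1.5500

Derivation:
Step 0: x=[11.4000] v=[0.0000]
Step 1: x=[11.3664] v=[-0.6720]
Step 2: x=[11.2996] v=[-1.3369]
Step 3: x=[11.2002] v=[-1.9878]
Step 4: x=[11.0693] v=[-2.6178]
Step 5: x=[10.9083] v=[-3.2204]
Step 6: x=[10.7188] v=[-3.7891]
Step 7: x=[10.5029] v=[-4.3181]
Step 8: x=[10.2628] v=[-4.8017]
Step 9: x=[10.0011] v=[-5.2349]
Step 10: x=[9.7204] v=[-5.6131]
Step 11: x=[9.4238] v=[-5.9324]
Step 12: x=[9.1143] v=[-6.1894]
Step 13: x=[8.7952] v=[-6.3814]
Step 14: x=[8.4699] v=[-6.5064]
Step 15: x=[8.1417] v=[-6.5631]
Step 16: x=[7.8142] v=[-6.5509]
Step 17: x=[7.4907] v=[-6.4699]
Step 18: x=[7.1747] v=[-6.3209]
Step 19: x=[6.8694] v=[-6.1056]
Step 20: x=[6.5781] v=[-5.8262]
Step 21: x=[6.3038] v=[-5.4856]
Step 22: x=[6.0494] v=[-5.0874]
Step 23: x=[5.8176] v=[-4.6358]
Step 24: x=[5.6108] v=[-4.1355]
Step 25: x=[5.4312] v=[-3.5918]
Step 26: x=[5.2807] v=[-3.0104]
Step 27: x=[5.1608] v=[-2.3973]
Step 28: x=[5.0728] v=[-1.7591]
Step 29: x=[5.0177] v=[-1.1024]
Step 30: x=[4.9960] v=[-0.4341]
Step 31: x=[5.0079] v=[0.2387]
First v>=0 after going negative at step 31, time=1.5500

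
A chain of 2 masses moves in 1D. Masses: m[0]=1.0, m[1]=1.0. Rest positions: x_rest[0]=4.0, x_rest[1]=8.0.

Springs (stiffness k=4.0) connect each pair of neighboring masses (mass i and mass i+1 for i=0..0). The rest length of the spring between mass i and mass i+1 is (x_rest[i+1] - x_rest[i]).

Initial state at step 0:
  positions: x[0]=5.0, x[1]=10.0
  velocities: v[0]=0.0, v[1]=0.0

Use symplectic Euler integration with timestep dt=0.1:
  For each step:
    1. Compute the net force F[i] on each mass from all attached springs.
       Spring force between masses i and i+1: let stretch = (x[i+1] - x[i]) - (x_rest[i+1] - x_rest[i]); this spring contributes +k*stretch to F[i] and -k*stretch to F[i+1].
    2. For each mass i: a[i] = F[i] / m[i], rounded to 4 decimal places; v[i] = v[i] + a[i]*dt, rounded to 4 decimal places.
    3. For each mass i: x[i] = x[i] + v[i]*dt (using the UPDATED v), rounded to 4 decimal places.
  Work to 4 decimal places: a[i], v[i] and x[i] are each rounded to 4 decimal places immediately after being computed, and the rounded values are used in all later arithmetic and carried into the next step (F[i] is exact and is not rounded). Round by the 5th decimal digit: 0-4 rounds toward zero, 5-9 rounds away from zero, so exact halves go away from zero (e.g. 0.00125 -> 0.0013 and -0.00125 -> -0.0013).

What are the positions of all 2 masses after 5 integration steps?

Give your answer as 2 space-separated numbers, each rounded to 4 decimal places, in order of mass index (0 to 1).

Answer: 5.4950 9.5050

Derivation:
Step 0: x=[5.0000 10.0000] v=[0.0000 0.0000]
Step 1: x=[5.0400 9.9600] v=[0.4000 -0.4000]
Step 2: x=[5.1168 9.8832] v=[0.7680 -0.7680]
Step 3: x=[5.2243 9.7757] v=[1.0746 -1.0746]
Step 4: x=[5.3538 9.6462] v=[1.2952 -1.2952]
Step 5: x=[5.4950 9.5050] v=[1.4122 -1.4122]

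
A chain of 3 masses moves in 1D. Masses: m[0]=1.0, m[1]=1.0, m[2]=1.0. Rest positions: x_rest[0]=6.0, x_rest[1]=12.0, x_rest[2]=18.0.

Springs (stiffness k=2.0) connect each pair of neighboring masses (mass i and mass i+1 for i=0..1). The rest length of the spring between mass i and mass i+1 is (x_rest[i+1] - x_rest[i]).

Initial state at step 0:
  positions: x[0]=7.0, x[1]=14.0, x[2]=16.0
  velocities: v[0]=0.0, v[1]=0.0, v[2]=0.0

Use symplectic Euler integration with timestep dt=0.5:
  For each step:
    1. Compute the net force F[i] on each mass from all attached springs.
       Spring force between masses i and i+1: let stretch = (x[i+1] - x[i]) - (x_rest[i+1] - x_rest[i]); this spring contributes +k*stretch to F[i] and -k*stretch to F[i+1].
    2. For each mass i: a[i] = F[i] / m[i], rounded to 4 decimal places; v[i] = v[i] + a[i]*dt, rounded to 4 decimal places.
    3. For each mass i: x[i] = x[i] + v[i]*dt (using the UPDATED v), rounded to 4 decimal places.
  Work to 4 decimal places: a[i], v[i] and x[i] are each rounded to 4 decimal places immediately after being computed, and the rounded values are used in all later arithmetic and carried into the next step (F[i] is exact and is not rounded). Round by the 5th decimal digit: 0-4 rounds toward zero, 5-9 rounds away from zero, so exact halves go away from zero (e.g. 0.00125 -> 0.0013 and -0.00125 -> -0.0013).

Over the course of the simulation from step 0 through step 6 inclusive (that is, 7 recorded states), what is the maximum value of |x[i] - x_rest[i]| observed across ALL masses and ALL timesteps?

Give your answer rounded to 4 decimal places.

Answer: 2.3125

Derivation:
Step 0: x=[7.0000 14.0000 16.0000] v=[0.0000 0.0000 0.0000]
Step 1: x=[7.5000 11.5000 18.0000] v=[1.0000 -5.0000 4.0000]
Step 2: x=[7.0000 10.2500 19.7500] v=[-1.0000 -2.5000 3.5000]
Step 3: x=[5.1250 12.1250 19.7500] v=[-3.7500 3.7500 0.0000]
Step 4: x=[3.7500 14.3125 18.9375] v=[-2.7500 4.3750 -1.6250]
Step 5: x=[4.6563 13.5313 18.8125] v=[1.8125 -1.5625 -0.2500]
Step 6: x=[7.0001 10.9532 19.0469] v=[4.6875 -5.1563 0.4688]
Max displacement = 2.3125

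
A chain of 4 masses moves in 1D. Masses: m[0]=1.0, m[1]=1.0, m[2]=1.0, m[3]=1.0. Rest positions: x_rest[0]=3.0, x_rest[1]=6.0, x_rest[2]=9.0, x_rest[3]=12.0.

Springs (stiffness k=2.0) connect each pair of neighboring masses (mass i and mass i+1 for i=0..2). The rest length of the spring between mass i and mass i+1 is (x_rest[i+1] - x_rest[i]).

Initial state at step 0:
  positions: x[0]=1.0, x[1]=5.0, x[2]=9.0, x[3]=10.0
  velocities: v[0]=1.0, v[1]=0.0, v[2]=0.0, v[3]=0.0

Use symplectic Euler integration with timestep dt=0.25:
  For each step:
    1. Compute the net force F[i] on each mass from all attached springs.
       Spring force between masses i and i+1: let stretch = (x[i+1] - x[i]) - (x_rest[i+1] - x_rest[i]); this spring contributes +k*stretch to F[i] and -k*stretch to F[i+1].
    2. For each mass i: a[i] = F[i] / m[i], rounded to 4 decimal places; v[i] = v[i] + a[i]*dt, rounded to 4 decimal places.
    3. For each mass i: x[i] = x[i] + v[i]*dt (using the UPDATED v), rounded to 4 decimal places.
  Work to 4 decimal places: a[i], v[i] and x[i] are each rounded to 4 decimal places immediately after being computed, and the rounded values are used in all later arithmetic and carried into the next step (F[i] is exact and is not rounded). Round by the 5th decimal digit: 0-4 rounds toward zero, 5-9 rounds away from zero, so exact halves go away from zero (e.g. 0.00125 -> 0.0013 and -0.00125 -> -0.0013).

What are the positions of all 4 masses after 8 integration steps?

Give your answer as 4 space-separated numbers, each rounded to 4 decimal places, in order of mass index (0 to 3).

Answer: 3.0378 4.9159 8.1593 10.8870

Derivation:
Step 0: x=[1.0000 5.0000 9.0000 10.0000] v=[1.0000 0.0000 0.0000 0.0000]
Step 1: x=[1.3750 5.0000 8.6250 10.2500] v=[1.5000 0.0000 -1.5000 1.0000]
Step 2: x=[1.8281 5.0000 8.0000 10.6719] v=[1.8125 0.0000 -2.5000 1.6875]
Step 3: x=[2.3027 4.9785 7.3340 11.1348] v=[1.8985 -0.0860 -2.6641 1.8516]
Step 4: x=[2.7368 4.9170 6.8486 11.4976] v=[1.7364 -0.2462 -1.9415 1.4512]
Step 5: x=[3.0684 4.8244 6.7029 11.6543] v=[1.3265 -0.3705 -0.5828 0.6267]
Step 6: x=[3.2445 4.7471 6.9413 11.5671] v=[0.7045 -0.3093 0.9537 -0.3490]
Step 7: x=[3.2335 4.7562 7.4837 11.2766] v=[-0.0442 0.0365 2.1695 -1.1619]
Step 8: x=[3.0378 4.9159 8.1593 10.8870] v=[-0.7829 0.6389 2.7022 -1.5584]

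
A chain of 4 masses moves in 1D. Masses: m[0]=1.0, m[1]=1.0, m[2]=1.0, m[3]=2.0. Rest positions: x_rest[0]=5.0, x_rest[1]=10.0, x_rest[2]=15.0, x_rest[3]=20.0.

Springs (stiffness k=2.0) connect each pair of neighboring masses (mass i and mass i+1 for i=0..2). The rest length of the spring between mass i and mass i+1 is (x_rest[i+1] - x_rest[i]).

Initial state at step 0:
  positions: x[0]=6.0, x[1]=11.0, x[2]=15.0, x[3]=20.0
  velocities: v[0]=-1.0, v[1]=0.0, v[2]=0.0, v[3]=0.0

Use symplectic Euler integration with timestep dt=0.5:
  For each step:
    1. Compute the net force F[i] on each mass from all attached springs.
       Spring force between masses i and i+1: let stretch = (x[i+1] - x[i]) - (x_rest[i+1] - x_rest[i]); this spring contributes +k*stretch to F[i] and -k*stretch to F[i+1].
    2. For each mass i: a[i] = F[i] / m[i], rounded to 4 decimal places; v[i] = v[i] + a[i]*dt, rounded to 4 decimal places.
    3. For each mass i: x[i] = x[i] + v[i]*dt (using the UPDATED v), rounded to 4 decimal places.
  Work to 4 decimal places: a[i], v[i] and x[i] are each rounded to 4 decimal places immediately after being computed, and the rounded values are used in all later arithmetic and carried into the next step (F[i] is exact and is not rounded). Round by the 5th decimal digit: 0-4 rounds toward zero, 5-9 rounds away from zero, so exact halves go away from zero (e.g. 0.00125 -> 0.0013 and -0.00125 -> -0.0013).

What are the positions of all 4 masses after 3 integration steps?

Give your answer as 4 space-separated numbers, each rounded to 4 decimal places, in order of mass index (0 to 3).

Answer: 4.5000 9.8750 15.3125 20.4063

Derivation:
Step 0: x=[6.0000 11.0000 15.0000 20.0000] v=[-1.0000 0.0000 0.0000 0.0000]
Step 1: x=[5.5000 10.5000 15.5000 20.0000] v=[-1.0000 -1.0000 1.0000 0.0000]
Step 2: x=[5.0000 10.0000 15.7500 20.1250] v=[-1.0000 -1.0000 0.5000 0.2500]
Step 3: x=[4.5000 9.8750 15.3125 20.4063] v=[-1.0000 -0.2500 -0.8750 0.5625]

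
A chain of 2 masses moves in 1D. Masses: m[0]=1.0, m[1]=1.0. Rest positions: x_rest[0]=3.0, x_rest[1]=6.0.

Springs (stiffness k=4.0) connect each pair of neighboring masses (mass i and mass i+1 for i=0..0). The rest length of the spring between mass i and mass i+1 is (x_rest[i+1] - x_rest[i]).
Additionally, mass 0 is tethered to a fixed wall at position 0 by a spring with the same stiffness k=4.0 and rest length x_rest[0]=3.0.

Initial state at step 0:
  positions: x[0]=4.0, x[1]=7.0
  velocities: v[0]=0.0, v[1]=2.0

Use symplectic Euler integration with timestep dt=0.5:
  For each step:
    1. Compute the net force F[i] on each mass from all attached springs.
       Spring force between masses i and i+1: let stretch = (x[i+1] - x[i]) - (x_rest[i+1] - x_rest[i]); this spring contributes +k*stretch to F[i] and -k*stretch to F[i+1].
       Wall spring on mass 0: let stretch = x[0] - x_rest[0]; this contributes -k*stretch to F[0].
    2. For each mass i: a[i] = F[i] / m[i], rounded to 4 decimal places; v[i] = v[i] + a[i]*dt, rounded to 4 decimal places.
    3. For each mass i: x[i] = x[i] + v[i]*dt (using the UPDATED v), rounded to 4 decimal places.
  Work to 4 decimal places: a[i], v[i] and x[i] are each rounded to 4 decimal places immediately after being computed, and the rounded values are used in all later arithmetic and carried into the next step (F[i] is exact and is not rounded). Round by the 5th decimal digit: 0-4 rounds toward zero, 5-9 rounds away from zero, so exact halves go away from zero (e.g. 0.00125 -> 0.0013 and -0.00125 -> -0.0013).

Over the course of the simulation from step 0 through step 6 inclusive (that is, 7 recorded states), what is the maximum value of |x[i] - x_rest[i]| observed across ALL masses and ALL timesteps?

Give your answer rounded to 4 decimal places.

Answer: 2.0000

Derivation:
Step 0: x=[4.0000 7.0000] v=[0.0000 2.0000]
Step 1: x=[3.0000 8.0000] v=[-2.0000 2.0000]
Step 2: x=[4.0000 7.0000] v=[2.0000 -2.0000]
Step 3: x=[4.0000 6.0000] v=[0.0000 -2.0000]
Step 4: x=[2.0000 6.0000] v=[-4.0000 0.0000]
Step 5: x=[2.0000 5.0000] v=[0.0000 -2.0000]
Step 6: x=[3.0000 4.0000] v=[2.0000 -2.0000]
Max displacement = 2.0000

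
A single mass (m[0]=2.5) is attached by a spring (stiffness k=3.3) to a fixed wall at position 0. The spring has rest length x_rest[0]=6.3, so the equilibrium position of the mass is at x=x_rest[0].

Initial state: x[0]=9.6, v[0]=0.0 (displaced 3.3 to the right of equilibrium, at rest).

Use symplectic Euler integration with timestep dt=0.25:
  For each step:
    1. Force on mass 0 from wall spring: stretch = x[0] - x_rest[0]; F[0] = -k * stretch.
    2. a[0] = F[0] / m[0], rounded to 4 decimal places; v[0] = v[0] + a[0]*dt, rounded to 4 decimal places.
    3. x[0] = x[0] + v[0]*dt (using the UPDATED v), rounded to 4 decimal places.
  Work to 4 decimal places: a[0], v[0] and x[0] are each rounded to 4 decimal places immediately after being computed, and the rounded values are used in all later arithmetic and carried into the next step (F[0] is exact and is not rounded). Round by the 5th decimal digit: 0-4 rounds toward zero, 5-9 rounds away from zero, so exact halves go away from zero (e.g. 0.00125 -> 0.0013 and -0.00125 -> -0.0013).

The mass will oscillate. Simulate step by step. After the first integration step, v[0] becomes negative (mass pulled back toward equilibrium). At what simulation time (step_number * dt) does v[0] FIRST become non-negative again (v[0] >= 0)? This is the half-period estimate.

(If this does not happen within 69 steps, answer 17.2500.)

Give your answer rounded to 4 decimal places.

Answer: 2.7500

Derivation:
Step 0: x=[9.6000] v=[0.0000]
Step 1: x=[9.3278] v=[-1.0890]
Step 2: x=[8.8058] v=[-2.0882]
Step 3: x=[8.0770] v=[-2.9151]
Step 4: x=[7.2016] v=[-3.5015]
Step 5: x=[6.2519] v=[-3.7990]
Step 6: x=[5.3061] v=[-3.7831]
Step 7: x=[4.4423] v=[-3.4551]
Step 8: x=[3.7318] v=[-2.8421]
Step 9: x=[3.2332] v=[-1.9946]
Step 10: x=[2.9876] v=[-0.9826]
Step 11: x=[3.0152] v=[0.1105]
First v>=0 after going negative at step 11, time=2.7500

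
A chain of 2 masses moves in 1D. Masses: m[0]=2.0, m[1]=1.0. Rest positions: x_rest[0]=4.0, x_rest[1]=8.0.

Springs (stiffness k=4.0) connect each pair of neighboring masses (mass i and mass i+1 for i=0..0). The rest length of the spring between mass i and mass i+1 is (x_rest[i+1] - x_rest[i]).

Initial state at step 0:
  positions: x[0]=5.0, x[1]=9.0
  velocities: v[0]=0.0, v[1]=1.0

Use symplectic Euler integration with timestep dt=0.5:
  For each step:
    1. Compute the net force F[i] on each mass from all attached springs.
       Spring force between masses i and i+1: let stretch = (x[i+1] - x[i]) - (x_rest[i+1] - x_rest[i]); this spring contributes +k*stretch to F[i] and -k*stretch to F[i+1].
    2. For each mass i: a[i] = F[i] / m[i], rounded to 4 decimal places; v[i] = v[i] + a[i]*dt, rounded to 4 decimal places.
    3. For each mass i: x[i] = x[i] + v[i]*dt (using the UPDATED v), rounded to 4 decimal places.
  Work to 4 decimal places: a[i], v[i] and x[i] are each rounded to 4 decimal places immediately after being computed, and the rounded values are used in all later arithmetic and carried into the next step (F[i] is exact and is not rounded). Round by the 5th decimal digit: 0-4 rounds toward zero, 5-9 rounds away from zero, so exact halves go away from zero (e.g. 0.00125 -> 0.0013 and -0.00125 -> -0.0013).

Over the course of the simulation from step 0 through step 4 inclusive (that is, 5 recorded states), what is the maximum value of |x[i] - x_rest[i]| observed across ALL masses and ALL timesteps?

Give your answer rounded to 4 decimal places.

Step 0: x=[5.0000 9.0000] v=[0.0000 1.0000]
Step 1: x=[5.0000 9.5000] v=[0.0000 1.0000]
Step 2: x=[5.2500 9.5000] v=[0.5000 0.0000]
Step 3: x=[5.6250 9.2500] v=[0.7500 -0.5000]
Step 4: x=[5.8125 9.3750] v=[0.3750 0.2500]
Max displacement = 1.8125

Answer: 1.8125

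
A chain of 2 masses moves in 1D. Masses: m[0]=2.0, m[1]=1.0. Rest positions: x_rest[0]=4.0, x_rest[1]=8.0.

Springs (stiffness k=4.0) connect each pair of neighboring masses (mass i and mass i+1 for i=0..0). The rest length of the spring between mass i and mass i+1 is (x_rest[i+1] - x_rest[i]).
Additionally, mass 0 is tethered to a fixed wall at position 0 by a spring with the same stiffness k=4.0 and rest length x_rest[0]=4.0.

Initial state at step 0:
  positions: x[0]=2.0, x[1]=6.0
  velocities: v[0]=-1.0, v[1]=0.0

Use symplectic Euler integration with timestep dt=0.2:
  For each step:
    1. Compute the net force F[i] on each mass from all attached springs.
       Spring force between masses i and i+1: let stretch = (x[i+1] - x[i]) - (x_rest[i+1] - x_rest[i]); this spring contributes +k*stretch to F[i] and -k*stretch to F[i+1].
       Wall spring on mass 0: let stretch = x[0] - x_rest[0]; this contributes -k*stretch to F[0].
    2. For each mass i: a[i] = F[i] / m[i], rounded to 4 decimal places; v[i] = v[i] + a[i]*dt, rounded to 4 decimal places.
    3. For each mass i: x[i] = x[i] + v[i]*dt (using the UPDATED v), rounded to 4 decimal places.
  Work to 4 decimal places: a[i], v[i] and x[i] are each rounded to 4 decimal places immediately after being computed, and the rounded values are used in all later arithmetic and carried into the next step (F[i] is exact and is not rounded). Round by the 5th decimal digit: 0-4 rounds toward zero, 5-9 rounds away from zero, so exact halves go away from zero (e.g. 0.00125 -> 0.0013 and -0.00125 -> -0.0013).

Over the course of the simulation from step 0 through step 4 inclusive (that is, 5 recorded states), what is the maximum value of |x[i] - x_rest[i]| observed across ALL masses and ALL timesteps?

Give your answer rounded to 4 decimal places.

Step 0: x=[2.0000 6.0000] v=[-1.0000 0.0000]
Step 1: x=[1.9600 6.0000] v=[-0.2000 0.0000]
Step 2: x=[2.0864 5.9936] v=[0.6320 -0.0320]
Step 3: x=[2.3585 6.0020] v=[1.3603 0.0422]
Step 4: x=[2.7334 6.0675] v=[1.8743 0.3274]
Max displacement = 2.0400

Answer: 2.0400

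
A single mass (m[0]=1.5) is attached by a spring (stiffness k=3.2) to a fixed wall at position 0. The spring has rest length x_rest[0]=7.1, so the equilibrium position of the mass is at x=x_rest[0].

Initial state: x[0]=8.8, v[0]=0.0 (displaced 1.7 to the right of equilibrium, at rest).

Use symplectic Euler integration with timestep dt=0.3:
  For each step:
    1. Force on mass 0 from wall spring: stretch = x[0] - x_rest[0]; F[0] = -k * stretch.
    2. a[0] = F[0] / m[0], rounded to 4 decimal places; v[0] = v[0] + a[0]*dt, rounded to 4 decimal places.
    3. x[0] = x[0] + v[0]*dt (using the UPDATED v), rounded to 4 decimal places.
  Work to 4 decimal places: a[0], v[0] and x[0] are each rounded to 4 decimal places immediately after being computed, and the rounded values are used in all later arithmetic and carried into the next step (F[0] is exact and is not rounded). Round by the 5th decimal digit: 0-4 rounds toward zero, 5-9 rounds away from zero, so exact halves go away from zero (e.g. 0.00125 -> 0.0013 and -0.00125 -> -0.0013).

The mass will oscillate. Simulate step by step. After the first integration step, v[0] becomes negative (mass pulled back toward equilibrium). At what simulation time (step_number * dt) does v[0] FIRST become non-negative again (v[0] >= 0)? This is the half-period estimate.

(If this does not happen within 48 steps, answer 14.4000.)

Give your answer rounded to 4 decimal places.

Step 0: x=[8.8000] v=[0.0000]
Step 1: x=[8.4736] v=[-1.0880]
Step 2: x=[7.8835] v=[-1.9671]
Step 3: x=[7.1429] v=[-2.4686]
Step 4: x=[6.3941] v=[-2.4961]
Step 5: x=[5.7808] v=[-2.0443]
Step 6: x=[5.4208] v=[-1.2000]
Step 7: x=[5.3832] v=[-0.1253]
Step 8: x=[5.6753] v=[0.9735]
First v>=0 after going negative at step 8, time=2.4000

Answer: 2.4000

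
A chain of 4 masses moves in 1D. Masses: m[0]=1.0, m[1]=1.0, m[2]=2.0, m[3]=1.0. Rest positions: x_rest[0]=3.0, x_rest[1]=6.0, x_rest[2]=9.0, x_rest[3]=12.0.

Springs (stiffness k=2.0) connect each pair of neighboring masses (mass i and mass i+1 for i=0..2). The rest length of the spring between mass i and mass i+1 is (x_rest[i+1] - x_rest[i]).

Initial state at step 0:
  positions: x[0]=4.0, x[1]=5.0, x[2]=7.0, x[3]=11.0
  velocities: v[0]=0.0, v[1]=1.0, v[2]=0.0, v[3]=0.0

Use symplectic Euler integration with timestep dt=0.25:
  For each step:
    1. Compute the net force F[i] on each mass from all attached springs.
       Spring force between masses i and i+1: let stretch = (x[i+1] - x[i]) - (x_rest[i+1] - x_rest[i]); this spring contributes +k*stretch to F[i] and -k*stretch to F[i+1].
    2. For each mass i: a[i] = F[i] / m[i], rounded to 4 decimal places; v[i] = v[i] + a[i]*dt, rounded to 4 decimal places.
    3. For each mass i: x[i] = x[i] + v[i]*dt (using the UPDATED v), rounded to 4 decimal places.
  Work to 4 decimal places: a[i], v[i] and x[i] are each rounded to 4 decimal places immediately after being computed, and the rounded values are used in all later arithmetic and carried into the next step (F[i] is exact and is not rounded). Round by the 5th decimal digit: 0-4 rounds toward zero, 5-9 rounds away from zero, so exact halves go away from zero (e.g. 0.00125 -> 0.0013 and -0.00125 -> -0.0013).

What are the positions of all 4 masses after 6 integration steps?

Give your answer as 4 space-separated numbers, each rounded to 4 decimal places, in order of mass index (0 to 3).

Answer: 1.7619 5.7083 8.9218 10.1863

Derivation:
Step 0: x=[4.0000 5.0000 7.0000 11.0000] v=[0.0000 1.0000 0.0000 0.0000]
Step 1: x=[3.7500 5.3750 7.1250 10.8750] v=[-1.0000 1.5000 0.5000 -0.5000]
Step 2: x=[3.3281 5.7656 7.3750 10.6563] v=[-1.6875 1.5625 1.0000 -0.8750]
Step 3: x=[2.8359 6.0527 7.7295 10.4024] v=[-1.9688 1.1485 1.4180 -1.0157]
Step 4: x=[2.3708 6.1473 8.1463 10.1894] v=[-1.8604 0.3785 1.6670 -0.8522]
Step 5: x=[2.0028 6.0197 8.5658 10.0960] v=[-1.4722 -0.5103 1.6780 -0.3738]
Step 6: x=[1.7619 5.7083 8.9218 10.1863] v=[-0.9638 -1.2457 1.4240 0.3611]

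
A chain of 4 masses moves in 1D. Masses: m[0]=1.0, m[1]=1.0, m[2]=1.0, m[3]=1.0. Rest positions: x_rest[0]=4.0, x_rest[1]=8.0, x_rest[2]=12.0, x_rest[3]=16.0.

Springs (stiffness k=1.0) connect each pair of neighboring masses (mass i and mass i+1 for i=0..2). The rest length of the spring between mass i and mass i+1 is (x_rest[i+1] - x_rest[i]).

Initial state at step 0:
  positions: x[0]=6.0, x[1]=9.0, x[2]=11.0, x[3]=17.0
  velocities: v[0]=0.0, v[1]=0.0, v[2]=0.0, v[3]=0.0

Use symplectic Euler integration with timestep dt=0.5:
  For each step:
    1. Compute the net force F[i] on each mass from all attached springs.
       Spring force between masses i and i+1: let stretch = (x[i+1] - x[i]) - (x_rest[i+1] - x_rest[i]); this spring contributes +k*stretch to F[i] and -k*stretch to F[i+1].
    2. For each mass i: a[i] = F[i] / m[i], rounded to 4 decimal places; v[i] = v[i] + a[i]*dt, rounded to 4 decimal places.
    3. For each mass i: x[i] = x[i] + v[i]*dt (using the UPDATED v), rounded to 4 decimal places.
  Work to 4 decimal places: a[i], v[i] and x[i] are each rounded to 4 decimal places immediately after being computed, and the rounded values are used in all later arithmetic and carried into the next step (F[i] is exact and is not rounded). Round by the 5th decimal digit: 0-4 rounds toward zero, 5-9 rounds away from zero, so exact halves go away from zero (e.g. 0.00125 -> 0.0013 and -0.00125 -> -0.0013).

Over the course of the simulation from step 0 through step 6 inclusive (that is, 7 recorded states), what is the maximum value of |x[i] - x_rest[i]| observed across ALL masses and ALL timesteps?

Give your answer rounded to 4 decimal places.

Answer: 2.0782

Derivation:
Step 0: x=[6.0000 9.0000 11.0000 17.0000] v=[0.0000 0.0000 0.0000 0.0000]
Step 1: x=[5.7500 8.7500 12.0000 16.5000] v=[-0.5000 -0.5000 2.0000 -1.0000]
Step 2: x=[5.2500 8.5625 13.3125 15.8750] v=[-1.0000 -0.3750 2.6250 -1.2500]
Step 3: x=[4.5781 8.7344 14.0782 15.6094] v=[-1.3438 0.3438 1.5313 -0.5313]
Step 4: x=[3.9453 9.2032 13.8907 15.9610] v=[-1.2657 0.9376 -0.3750 0.7031]
Step 5: x=[3.6269 9.5294 13.0489 16.7950] v=[-0.6368 0.6524 -1.6836 1.6680]
Step 6: x=[3.7842 9.2599 12.2638 17.6925] v=[0.3145 -0.5391 -1.5703 1.7950]
Max displacement = 2.0782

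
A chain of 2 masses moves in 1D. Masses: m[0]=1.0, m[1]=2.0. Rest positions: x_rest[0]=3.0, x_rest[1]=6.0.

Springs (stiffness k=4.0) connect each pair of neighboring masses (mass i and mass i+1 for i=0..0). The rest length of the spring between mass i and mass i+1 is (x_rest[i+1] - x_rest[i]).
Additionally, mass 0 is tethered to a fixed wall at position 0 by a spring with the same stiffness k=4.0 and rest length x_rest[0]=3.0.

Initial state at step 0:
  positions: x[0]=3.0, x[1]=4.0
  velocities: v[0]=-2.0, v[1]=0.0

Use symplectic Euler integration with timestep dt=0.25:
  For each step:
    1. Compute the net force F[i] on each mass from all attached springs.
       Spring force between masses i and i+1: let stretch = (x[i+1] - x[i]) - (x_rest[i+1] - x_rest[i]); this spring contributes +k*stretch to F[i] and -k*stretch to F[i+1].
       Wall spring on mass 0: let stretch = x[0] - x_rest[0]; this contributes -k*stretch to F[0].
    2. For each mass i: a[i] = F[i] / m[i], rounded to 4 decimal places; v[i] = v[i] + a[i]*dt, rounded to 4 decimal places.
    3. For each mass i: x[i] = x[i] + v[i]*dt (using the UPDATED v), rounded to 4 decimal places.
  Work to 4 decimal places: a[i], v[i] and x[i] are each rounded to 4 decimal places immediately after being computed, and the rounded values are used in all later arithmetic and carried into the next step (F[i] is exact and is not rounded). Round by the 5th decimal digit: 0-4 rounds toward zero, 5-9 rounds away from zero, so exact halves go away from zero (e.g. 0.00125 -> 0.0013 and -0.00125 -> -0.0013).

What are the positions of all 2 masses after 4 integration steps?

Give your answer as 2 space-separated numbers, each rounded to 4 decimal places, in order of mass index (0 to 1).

Answer: 1.2686 5.0074

Derivation:
Step 0: x=[3.0000 4.0000] v=[-2.0000 0.0000]
Step 1: x=[2.0000 4.2500] v=[-4.0000 1.0000]
Step 2: x=[1.0625 4.5938] v=[-3.7500 1.3750]
Step 3: x=[0.7422 4.8712] v=[-1.2812 1.1094]
Step 4: x=[1.2686 5.0074] v=[2.1056 0.5449]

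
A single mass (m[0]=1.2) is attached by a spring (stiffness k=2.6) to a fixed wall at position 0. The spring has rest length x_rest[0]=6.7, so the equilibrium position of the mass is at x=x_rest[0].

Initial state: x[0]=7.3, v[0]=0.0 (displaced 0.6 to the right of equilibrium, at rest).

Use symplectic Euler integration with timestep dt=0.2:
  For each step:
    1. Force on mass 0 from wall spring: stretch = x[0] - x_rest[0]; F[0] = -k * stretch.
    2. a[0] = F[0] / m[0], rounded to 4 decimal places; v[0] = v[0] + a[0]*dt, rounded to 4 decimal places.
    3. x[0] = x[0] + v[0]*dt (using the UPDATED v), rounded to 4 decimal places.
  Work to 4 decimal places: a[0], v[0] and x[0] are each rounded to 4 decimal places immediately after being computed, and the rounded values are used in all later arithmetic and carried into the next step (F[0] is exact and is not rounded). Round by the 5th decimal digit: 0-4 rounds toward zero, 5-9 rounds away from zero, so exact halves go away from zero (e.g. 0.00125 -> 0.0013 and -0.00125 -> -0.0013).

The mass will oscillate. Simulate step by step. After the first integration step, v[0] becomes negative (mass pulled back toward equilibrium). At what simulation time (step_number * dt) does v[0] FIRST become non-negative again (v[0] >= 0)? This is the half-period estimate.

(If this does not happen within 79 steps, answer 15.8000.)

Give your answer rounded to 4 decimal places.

Answer: 2.2000

Derivation:
Step 0: x=[7.3000] v=[0.0000]
Step 1: x=[7.2480] v=[-0.2600]
Step 2: x=[7.1485] v=[-0.4975]
Step 3: x=[7.0101] v=[-0.6919]
Step 4: x=[6.8448] v=[-0.8263]
Step 5: x=[6.6670] v=[-0.8890]
Step 6: x=[6.4921] v=[-0.8747]
Step 7: x=[6.3352] v=[-0.7846]
Step 8: x=[6.2099] v=[-0.6265]
Step 9: x=[6.1271] v=[-0.4141]
Step 10: x=[6.0939] v=[-0.1658]
Step 11: x=[6.1133] v=[0.0968]
First v>=0 after going negative at step 11, time=2.2000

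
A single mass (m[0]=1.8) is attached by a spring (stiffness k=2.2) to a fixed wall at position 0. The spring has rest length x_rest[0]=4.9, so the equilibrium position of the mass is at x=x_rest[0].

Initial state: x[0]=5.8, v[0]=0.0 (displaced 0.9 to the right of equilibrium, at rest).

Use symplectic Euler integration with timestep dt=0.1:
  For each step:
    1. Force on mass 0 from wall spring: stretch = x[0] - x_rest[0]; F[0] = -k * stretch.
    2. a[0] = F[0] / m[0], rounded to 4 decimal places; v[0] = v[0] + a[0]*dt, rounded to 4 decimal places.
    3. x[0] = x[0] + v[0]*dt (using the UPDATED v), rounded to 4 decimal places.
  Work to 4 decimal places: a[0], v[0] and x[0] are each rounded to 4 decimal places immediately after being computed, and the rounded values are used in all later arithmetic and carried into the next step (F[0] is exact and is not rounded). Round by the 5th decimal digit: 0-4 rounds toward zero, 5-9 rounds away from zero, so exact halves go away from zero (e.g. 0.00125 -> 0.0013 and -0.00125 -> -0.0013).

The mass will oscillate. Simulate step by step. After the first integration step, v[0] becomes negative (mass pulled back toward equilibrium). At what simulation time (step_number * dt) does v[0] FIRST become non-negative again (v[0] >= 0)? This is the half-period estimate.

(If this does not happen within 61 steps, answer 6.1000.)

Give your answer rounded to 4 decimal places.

Step 0: x=[5.8000] v=[0.0000]
Step 1: x=[5.7890] v=[-0.1100]
Step 2: x=[5.7671] v=[-0.2187]
Step 3: x=[5.7346] v=[-0.3247]
Step 4: x=[5.6919] v=[-0.4267]
Step 5: x=[5.6396] v=[-0.5235]
Step 6: x=[5.5782] v=[-0.6139]
Step 7: x=[5.5085] v=[-0.6968]
Step 8: x=[5.4314] v=[-0.7712]
Step 9: x=[5.3478] v=[-0.8362]
Step 10: x=[5.2587] v=[-0.8909]
Step 11: x=[5.1652] v=[-0.9347]
Step 12: x=[5.0685] v=[-0.9671]
Step 13: x=[4.9697] v=[-0.9877]
Step 14: x=[4.8701] v=[-0.9962]
Step 15: x=[4.7708] v=[-0.9926]
Step 16: x=[4.6731] v=[-0.9768]
Step 17: x=[4.5782] v=[-0.9491]
Step 18: x=[4.4872] v=[-0.9098]
Step 19: x=[4.4013] v=[-0.8594]
Step 20: x=[4.3215] v=[-0.7985]
Step 21: x=[4.2487] v=[-0.7278]
Step 22: x=[4.1839] v=[-0.6482]
Step 23: x=[4.1278] v=[-0.5607]
Step 24: x=[4.0812] v=[-0.4663]
Step 25: x=[4.0446] v=[-0.3662]
Step 26: x=[4.0184] v=[-0.2617]
Step 27: x=[4.0030] v=[-0.1540]
Step 28: x=[3.9986] v=[-0.0444]
Step 29: x=[4.0052] v=[0.0658]
First v>=0 after going negative at step 29, time=2.9000

Answer: 2.9000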